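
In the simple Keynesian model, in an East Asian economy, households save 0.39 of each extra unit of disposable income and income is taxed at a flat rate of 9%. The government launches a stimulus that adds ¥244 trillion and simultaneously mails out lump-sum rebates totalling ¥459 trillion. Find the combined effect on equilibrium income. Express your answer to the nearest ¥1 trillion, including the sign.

MPC = 1 − MPS = 1 − 0.39 = 0.61.
Expenditure multiplier = 1/(1 − c(1−t)) = 1/(1 − 0.61×0.91) = 1/0.4449 ≈ 2.248.
ΔG contributes k·ΔG = (+¥244 trillion) / 0.4449 ≈ +¥548.4 trillion.
ΔT of −¥459 trillion changes first-round spending by −c·ΔT = +¥279.99 trillion, contributing k·(−c·ΔT) = (+¥279.99 trillion) / 0.4449 ≈ +¥629.3 trillion.
Net ΔY = k(ΔG − c·ΔT) = (+¥523.99 trillion) / 0.4449 ≈ +¥1,178 trillion.

+¥1,178 trillion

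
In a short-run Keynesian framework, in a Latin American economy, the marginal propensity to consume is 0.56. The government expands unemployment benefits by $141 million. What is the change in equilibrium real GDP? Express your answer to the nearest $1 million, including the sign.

+$179 million

The transfer change shifts disposable income by +$141 million, so first-round consumption changes by c·ΔTR = 0.56 × (+$141 million) = +$78.96 million.
Expenditure multiplier = 1/(1 − MPC) = 1/(1 − 0.56) = 1/0.44 ≈ 2.273.
The transfer multiplier is c × k ≈ 1.273, so ΔY = k × (c·ΔTR) = (+$78.96 million) / 0.44 ≈ +$179 million.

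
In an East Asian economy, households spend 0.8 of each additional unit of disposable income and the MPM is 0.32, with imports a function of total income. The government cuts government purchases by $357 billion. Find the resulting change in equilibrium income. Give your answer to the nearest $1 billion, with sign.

Government-spending multiplier = 1/(1 − c + m) = 1/(1 − 0.8 + 0.32) = 1/0.52 ≈ 1.923.
ΔY = k × ΔG = (−$357 billion) / 0.52 ≈ −$687 billion.

−$687 billion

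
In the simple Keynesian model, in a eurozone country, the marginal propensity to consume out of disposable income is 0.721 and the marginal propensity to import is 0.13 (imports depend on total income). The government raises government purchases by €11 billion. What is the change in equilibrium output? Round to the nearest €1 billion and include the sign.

+€27 billion

Government-spending multiplier = 1/(1 − c + m) = 1/(1 − 0.721 + 0.13) = 1/0.409 ≈ 2.445.
ΔY = k × ΔG = (+€11 billion) / 0.409 ≈ +€27 billion.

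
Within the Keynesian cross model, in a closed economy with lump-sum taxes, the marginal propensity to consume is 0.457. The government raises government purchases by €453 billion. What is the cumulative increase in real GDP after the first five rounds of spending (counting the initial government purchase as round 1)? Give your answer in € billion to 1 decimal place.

€817.6 billion

Round 1 adds ΔG = €453 billion; each later round is MPC = 0.457 times the previous.
After 5 rounds: 453 + 207.021 + 94.608597 + 43.236128829 + 19.758910874853 = ΔG·(1 − c^5)/(1 − c) = 453 × (1 − 0.019933382494057)/0.543 ≈ €817.6 billion.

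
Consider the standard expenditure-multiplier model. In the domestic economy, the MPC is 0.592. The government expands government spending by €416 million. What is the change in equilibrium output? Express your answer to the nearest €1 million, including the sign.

+€1,020 million

Spending multiplier = 1/(1 − MPC) = 1/(1 − 0.592) = 1/0.408 ≈ 2.451.
ΔY = k × ΔG = (+€416 million) / 0.408 ≈ +€1,020 million.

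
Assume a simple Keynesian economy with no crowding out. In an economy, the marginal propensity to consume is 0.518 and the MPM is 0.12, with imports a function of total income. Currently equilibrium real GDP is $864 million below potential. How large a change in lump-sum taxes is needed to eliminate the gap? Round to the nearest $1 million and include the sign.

Spending multiplier = 1/(1 − c + m) = 1/(1 − 0.518 + 0.12) = 1/0.602 ≈ 1.661.
Tax multiplier = −c·k = −0.518/0.602 ≈ −0.86. Need ΔY = +$864 million, so ΔT = ΔY/(−c·k) = −(+$864 million) × 0.602 / 0.518 ≈ −$1,004 million.
The government should cut lump-sum taxes by $1,004 million.

−$1,004 million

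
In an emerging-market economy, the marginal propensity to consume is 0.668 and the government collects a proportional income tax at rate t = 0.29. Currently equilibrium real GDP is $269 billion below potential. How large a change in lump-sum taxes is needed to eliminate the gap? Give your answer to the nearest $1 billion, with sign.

−$212 billion

Spending multiplier = 1/(1 − c(1−t)) = 1/(1 − 0.668×0.71) = 1/0.52572 ≈ 1.902.
Tax multiplier = −c·k = −0.668/0.52572 ≈ −1.271. Need ΔY = +$269 billion, so ΔT = ΔY/(−c·k) = −(+$269 billion) × 0.52572 / 0.668 ≈ −$212 billion.
The government should cut lump-sum taxes by $212 billion.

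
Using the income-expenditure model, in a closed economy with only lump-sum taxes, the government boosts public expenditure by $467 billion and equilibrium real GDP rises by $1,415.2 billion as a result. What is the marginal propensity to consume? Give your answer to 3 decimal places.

0.670

Implied spending multiplier k = ΔY/ΔG = 1,415.2/467 ≈ 3.0304.
Since k = 1/(1 − MPC), MPC = 1 − 1/k = 1 − ΔG/ΔY = 1 − 467/1,415.2 ≈ 0.670.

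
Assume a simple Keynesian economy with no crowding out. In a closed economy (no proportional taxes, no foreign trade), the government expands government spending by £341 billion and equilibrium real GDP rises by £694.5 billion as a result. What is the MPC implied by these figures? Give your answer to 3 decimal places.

Implied spending multiplier k = ΔY/ΔG = 694.5/341 ≈ 2.0367.
Since k = 1/(1 − MPC), MPC = 1 − 1/k = 1 − ΔG/ΔY = 1 − 341/694.5 ≈ 0.509.

0.509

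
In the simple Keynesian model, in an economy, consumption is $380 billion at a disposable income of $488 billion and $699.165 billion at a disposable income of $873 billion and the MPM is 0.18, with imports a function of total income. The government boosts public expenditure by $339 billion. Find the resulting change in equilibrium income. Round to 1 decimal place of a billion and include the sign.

+$965.8 billion

MPC = ΔC/ΔYd = (699.165 − 380)/(873 − 488) = 319.165/385 = 0.829.
Spending multiplier = 1/(1 − c + m) = 1/(1 − 0.829 + 0.18) = 1/0.351 ≈ 2.849.
ΔY = k × ΔG = (+$339 billion) / 0.351 ≈ +$965.8 billion.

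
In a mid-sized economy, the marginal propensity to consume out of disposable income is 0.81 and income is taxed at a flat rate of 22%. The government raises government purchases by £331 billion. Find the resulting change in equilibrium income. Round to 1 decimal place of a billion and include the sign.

+£899.0 billion

Government-spending multiplier = 1/(1 − c(1−t)) = 1/(1 − 0.81×0.78) = 1/0.3682 ≈ 2.716.
ΔY = k × ΔG = (+£331 billion) / 0.3682 ≈ +£899 billion.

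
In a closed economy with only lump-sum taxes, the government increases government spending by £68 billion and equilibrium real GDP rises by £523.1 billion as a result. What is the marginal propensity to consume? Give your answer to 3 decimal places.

Implied spending multiplier k = ΔY/ΔG = 523.1/68 ≈ 7.6926.
Since k = 1/(1 − MPC), MPC = 1 − 1/k = 1 − ΔG/ΔY = 1 − 68/523.1 ≈ 0.870.

0.870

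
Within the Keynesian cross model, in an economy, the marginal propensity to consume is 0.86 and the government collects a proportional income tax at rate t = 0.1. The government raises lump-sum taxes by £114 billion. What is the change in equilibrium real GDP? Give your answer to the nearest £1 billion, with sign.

A lump-sum tax change of +£114 billion shifts disposable income by −£114 billion; first-round consumption changes by −c × ΔT = −0.86 × (+£114 billion) = −£98.04 billion.
Expenditure multiplier = 1/(1 − c(1−t)) = 1/(1 − 0.86×0.9) = 1/0.226 ≈ 4.425.
The tax multiplier is −c × k ≈ −3.805, so ΔY = k × (−c·ΔT) = (−£98.04 billion) / 0.226 ≈ −£434 billion.

−£434 billion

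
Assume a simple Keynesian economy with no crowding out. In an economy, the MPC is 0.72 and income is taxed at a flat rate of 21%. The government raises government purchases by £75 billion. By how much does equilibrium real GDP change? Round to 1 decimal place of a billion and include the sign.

Expenditure multiplier = 1/(1 − c(1−t)) = 1/(1 − 0.72×0.79) = 1/0.4312 ≈ 2.319.
ΔY = k × ΔG = (+£75 billion) / 0.4312 ≈ +£173.9 billion.

+£173.9 billion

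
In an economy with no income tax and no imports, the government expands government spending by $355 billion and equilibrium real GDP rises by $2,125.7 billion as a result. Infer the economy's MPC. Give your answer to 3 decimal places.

Implied spending multiplier k = ΔY/ΔG = 2,125.7/355 ≈ 5.9879.
Since k = 1/(1 − MPC), MPC = 1 − 1/k = 1 − ΔG/ΔY = 1 − 355/2,125.7 ≈ 0.833.

0.833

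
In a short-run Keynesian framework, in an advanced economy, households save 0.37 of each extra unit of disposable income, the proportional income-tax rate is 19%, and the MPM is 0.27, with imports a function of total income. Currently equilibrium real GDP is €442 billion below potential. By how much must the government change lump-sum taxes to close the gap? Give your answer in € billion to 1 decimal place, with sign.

MPC = 1 − MPS = 1 − 0.37 = 0.63.
Spending multiplier = 1/(1 − c(1−t) + m) = 1/(1 − 0.63×0.81 + 0.27) = 1/0.7597 ≈ 1.316.
Tax multiplier = −c·k = −0.63/0.7597 ≈ −0.829. Need ΔY = +€442 billion, so ΔT = ΔY/(−c·k) = −(+€442 billion) × 0.7597 / 0.63 ≈ −€533 billion.
The government should cut lump-sum taxes by €533 billion.

−€533.0 billion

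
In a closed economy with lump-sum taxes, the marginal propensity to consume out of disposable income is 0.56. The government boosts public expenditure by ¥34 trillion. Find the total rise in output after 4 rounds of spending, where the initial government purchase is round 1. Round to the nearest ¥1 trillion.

Round 1 adds ΔG = ¥34 trillion; each later round is MPC = 0.56 times the previous.
After 4 rounds: 34 + 19.04 + 10.6624 + 5.970944 = ΔG·(1 − c^4)/(1 − c) = 34 × (1 − 0.09834496)/0.44 ≈ ¥70 trillion.

¥70 trillion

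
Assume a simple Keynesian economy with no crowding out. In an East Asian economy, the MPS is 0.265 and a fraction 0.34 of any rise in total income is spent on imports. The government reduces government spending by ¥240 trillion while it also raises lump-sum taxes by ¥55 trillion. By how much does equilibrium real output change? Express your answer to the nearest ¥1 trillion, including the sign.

−¥464 trillion

MPC = 1 − MPS = 1 − 0.265 = 0.735.
Expenditure multiplier = 1/(1 − c + m) = 1/(1 − 0.735 + 0.34) = 1/0.605 ≈ 1.653.
ΔG contributes k·ΔG = (−¥240 trillion) / 0.605 ≈ −¥396.7 trillion.
ΔT of +¥55 trillion changes first-round spending by −c·ΔT = −¥40.425 trillion, contributing k·(−c·ΔT) = (−¥40.425 trillion) / 0.605 ≈ −¥66.8 trillion.
Net ΔY = k(ΔG − c·ΔT) = (−¥280.425 trillion) / 0.605 ≈ −¥464 trillion.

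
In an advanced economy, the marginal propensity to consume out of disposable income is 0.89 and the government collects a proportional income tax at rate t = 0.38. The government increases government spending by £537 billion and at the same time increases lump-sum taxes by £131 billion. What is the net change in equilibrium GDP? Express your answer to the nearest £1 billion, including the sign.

Expenditure multiplier = 1/(1 − c(1−t)) = 1/(1 − 0.89×0.62) = 1/0.4482 ≈ 2.231.
ΔG contributes k·ΔG = (+£537 billion) / 0.4482 ≈ +£1,198.1 billion.
ΔT of +£131 billion changes first-round spending by −c·ΔT = −£116.59 billion, contributing k·(−c·ΔT) = (−£116.59 billion) / 0.4482 ≈ −£260.1 billion.
Net ΔY = k(ΔG − c·ΔT) = (+£420.41 billion) / 0.4482 ≈ +£938 billion.

+£938 billion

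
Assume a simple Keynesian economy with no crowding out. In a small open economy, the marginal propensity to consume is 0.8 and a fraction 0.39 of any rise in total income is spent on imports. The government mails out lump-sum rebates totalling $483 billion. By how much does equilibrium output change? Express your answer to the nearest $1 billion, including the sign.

A lump-sum tax change of −$483 billion shifts disposable income by +$483 billion; first-round consumption changes by −c × ΔT = −0.8 × (−$483 billion) = +$386.4 billion.
Expenditure multiplier = 1/(1 − c + m) = 1/(1 − 0.8 + 0.39) = 1/0.59 ≈ 1.695.
The tax multiplier is −c × k ≈ −1.356, so ΔY = k × (−c·ΔT) = (+$386.4 billion) / 0.59 ≈ +$655 billion.

+$655 billion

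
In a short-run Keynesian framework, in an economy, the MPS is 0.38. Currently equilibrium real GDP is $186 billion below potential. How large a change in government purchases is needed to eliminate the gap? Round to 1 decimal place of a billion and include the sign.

+$70.7 billion

MPC = 1 − MPS = 1 − 0.38 = 0.62.
Spending multiplier = 1/(1 − MPC) = 1/(1 − 0.62) = 1/0.38 ≈ 2.632.
Need ΔY = +$186 billion, so ΔG = ΔY/k = (+$186 billion) × 0.38 ≈ +$70.7 billion.
The government should increase government purchases by $70.7 billion.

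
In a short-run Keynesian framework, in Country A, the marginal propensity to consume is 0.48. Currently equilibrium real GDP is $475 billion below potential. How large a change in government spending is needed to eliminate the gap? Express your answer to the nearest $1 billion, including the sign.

+$247 billion

Spending multiplier = 1/(1 − MPC) = 1/(1 − 0.48) = 1/0.52 ≈ 1.923.
Need ΔY = +$475 billion, so ΔG = ΔY/k = (+$475 billion) × 0.52 = +$247 billion.
The government should increase government spending by $247 billion.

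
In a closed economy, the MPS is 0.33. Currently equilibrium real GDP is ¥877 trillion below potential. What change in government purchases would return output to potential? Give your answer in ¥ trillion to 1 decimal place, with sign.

+¥289.4 trillion

MPC = 1 − MPS = 1 − 0.33 = 0.67.
Spending multiplier = 1/(1 − MPC) = 1/(1 − 0.67) = 1/0.33 ≈ 3.03.
Need ΔY = +¥877 trillion, so ΔG = ΔY/k = (+¥877 trillion) × 0.33 ≈ +¥289.4 trillion.
The government should increase government purchases by ¥289.4 trillion.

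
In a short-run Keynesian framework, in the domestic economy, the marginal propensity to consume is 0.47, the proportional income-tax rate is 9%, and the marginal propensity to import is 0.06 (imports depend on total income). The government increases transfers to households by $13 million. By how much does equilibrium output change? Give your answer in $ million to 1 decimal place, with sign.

The transfer change shifts disposable income by +$13 million, so first-round consumption changes by c·ΔTR = 0.47 × (+$13 million) = +$6.11 million.
Expenditure multiplier = 1/(1 − c(1−t) + m) = 1/(1 − 0.47×0.91 + 0.06) = 1/0.6323 ≈ 1.582.
The transfer multiplier is c × k ≈ 0.743, so ΔY = k × (c·ΔTR) = (+$6.11 million) / 0.6323 ≈ +$9.7 million.

+$9.7 million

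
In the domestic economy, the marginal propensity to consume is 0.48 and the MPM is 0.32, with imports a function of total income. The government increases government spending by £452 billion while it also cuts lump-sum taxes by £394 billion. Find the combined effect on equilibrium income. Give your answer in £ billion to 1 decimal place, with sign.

+£763.2 billion

Expenditure multiplier = 1/(1 − c + m) = 1/(1 − 0.48 + 0.32) = 1/0.84 ≈ 1.19.
ΔG contributes k·ΔG = (+£452 billion) / 0.84 ≈ +£538.1 billion.
ΔT of −£394 billion changes first-round spending by −c·ΔT = +£189.12 billion, contributing k·(−c·ΔT) = (+£189.12 billion) / 0.84 ≈ +£225.1 billion.
Net ΔY = k(ΔG − c·ΔT) = (+£641.12 billion) / 0.84 ≈ +£763.2 billion.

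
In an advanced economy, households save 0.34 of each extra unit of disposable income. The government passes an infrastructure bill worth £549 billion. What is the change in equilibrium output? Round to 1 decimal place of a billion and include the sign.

+£1,614.7 billion

MPC = 1 − MPS = 1 − 0.34 = 0.66.
Government-spending multiplier = 1/(1 − MPC) = 1/(1 − 0.66) = 1/0.34 ≈ 2.941.
ΔY = k × ΔG = (+£549 billion) / 0.34 ≈ +£1,614.7 billion.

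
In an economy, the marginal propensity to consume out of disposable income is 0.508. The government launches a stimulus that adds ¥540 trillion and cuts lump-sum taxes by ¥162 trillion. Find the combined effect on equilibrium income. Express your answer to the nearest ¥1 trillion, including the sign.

+¥1,265 trillion

Expenditure multiplier = 1/(1 − MPC) = 1/(1 − 0.508) = 1/0.492 ≈ 2.033.
ΔG contributes k·ΔG = (+¥540 trillion) / 0.492 ≈ +¥1,097.6 trillion.
ΔT of −¥162 trillion changes first-round spending by −c·ΔT = +¥82.296 trillion, contributing k·(−c·ΔT) = (+¥82.296 trillion) / 0.492 ≈ +¥167.3 trillion.
Net ΔY = k(ΔG − c·ΔT) = (+¥622.296 trillion) / 0.492 ≈ +¥1,265 trillion.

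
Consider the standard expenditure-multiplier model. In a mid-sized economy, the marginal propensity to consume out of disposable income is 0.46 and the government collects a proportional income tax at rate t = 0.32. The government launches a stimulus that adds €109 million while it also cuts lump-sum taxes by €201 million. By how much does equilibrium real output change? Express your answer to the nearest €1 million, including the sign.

+€293 million

Expenditure multiplier = 1/(1 − c(1−t)) = 1/(1 − 0.46×0.68) = 1/0.6872 ≈ 1.455.
ΔG contributes k·ΔG = (+€109 million) / 0.6872 ≈ +€158.6 million.
ΔT of −€201 million changes first-round spending by −c·ΔT = +€92.46 million, contributing k·(−c·ΔT) = (+€92.46 million) / 0.6872 ≈ +€134.5 million.
Net ΔY = k(ΔG − c·ΔT) = (+€201.46 million) / 0.6872 ≈ +€293 million.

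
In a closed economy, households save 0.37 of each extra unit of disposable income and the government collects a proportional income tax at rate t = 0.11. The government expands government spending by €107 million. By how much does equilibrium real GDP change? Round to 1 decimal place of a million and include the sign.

MPC = 1 − MPS = 1 − 0.37 = 0.63.
Expenditure multiplier = 1/(1 − c(1−t)) = 1/(1 − 0.63×0.89) = 1/0.4393 ≈ 2.276.
ΔY = k × ΔG = (+€107 million) / 0.4393 ≈ +€243.6 million.

+€243.6 million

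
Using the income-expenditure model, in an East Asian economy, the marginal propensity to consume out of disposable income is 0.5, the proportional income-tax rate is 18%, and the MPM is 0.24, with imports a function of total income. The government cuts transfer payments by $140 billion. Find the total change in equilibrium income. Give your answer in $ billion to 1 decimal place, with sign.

The transfer change shifts disposable income by −$140 billion, so first-round consumption changes by c·ΔTR = 0.5 × (−$140 billion) = −$70 billion.
Expenditure multiplier = 1/(1 − c(1−t) + m) = 1/(1 − 0.5×0.82 + 0.24) = 1/0.83 ≈ 1.205.
The transfer multiplier is c × k ≈ 0.602, so ΔY = k × (c·ΔTR) = (−$70 billion) / 0.83 ≈ −$84.3 billion.

−$84.3 billion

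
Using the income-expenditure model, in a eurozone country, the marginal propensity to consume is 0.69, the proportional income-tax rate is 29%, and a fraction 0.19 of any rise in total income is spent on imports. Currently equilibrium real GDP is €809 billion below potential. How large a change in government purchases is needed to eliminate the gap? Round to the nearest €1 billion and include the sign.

Spending multiplier = 1/(1 − c(1−t) + m) = 1/(1 − 0.69×0.71 + 0.19) = 1/0.7001 ≈ 1.428.
Need ΔY = +€809 billion, so ΔG = ΔY/k = (+€809 billion) × 0.7001 ≈ +€566 billion.
The government should increase government purchases by €566 billion.

+€566 billion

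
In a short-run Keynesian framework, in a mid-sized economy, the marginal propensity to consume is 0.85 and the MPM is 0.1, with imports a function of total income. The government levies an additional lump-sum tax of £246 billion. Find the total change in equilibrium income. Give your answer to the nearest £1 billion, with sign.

A lump-sum tax change of +£246 billion shifts disposable income by −£246 billion; first-round consumption changes by −c × ΔT = −0.85 × (+£246 billion) = −£209.1 billion.
Expenditure multiplier = 1/(1 − c + m) = 1/(1 − 0.85 + 0.1) = 1/0.25 = 4.
The tax multiplier is −c × k = −3.4, so ΔY = k × (−c·ΔT) = (−£209.1 billion) / 0.25 ≈ −£836 billion.

−£836 billion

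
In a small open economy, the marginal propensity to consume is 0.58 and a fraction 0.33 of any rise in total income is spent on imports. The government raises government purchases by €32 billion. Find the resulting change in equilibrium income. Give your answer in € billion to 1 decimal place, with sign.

Spending multiplier = 1/(1 − c + m) = 1/(1 − 0.58 + 0.33) = 1/0.75 ≈ 1.333.
ΔY = k × ΔG = (+€32 billion) / 0.75 ≈ +€42.7 billion.

+€42.7 billion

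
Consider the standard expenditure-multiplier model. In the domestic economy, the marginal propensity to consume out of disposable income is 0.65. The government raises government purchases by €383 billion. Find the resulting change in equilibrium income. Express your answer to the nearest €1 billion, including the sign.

+€1,094 billion

Spending multiplier = 1/(1 − MPC) = 1/(1 − 0.65) = 1/0.35 ≈ 2.857.
ΔY = k × ΔG = (+€383 billion) / 0.35 ≈ +€1,094 billion.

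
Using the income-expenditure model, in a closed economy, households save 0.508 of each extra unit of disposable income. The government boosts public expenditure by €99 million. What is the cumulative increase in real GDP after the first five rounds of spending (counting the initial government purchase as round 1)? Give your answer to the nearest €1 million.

€189 million

MPC = 1 − MPS = 1 − 0.508 = 0.492.
Round 1 adds ΔG = €99 million; each later round is MPC = 0.492 times the previous.
After 5 rounds: 99 + 48.708 + 23.964336 + 11.790453312 + 5.800903029504 = ΔG·(1 − c^5)/(1 − c) = 99 × (1 − 0.028828730207232)/0.508 ≈ €189 million.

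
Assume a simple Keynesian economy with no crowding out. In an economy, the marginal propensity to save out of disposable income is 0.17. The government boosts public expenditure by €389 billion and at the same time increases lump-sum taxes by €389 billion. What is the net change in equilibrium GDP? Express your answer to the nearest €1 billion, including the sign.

+€389 billion

MPC = 1 − MPS = 1 − 0.17 = 0.83.
Expenditure multiplier = 1/(1 − MPC) = 1/(1 − 0.83) = 1/0.17 ≈ 5.882.
ΔG contributes k·ΔG = (+€389 billion) / 0.17 ≈ +€2,288.2 billion.
ΔT of +€389 billion changes first-round spending by −c·ΔT = −€322.87 billion, contributing k·(−c·ΔT) = (−€322.87 billion) / 0.17 ≈ −€1,899.2 billion.
With ΔG = ΔT and no other leakages, the balanced-budget multiplier is 1, so ΔY = ΔG = +€389 billion.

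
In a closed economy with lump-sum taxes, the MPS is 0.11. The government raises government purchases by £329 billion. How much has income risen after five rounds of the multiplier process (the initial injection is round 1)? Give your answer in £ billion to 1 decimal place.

£1,320.8 billion

MPC = 1 − MPS = 1 − 0.11 = 0.89.
Round 1 adds ΔG = £329 billion; each later round is MPC = 0.89 times the previous.
After 5 rounds: 329 + 292.81 + 260.6009 + 231.934801 + 206.42197289 = ΔG·(1 − c^5)/(1 − c) = 329 × (1 − 0.5584059449)/0.11 ≈ £1,320.8 billion.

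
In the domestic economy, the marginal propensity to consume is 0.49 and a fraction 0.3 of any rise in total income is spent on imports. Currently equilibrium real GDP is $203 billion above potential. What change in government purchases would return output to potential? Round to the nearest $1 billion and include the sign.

Spending multiplier = 1/(1 − c + m) = 1/(1 − 0.49 + 0.3) = 1/0.81 ≈ 1.235.
Need ΔY = −$203 billion, so ΔG = ΔY/k = (−$203 billion) × 0.81 ≈ −$164 billion.
The government should cut government purchases by $164 billion.

−$164 billion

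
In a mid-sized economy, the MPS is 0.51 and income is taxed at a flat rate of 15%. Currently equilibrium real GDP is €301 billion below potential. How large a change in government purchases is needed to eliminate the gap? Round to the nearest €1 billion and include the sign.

MPC = 1 − MPS = 1 − 0.51 = 0.49.
Spending multiplier = 1/(1 − c(1−t)) = 1/(1 − 0.49×0.85) = 1/0.5835 ≈ 1.714.
Need ΔY = +€301 billion, so ΔG = ΔY/k = (+€301 billion) × 0.5835 ≈ +€176 billion.
The government should increase government purchases by €176 billion.

+€176 billion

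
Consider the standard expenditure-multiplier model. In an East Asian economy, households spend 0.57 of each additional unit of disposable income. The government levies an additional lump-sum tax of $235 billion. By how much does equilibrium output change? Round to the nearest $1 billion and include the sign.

A lump-sum tax change of +$235 billion shifts disposable income by −$235 billion; first-round consumption changes by −c × ΔT = −0.57 × (+$235 billion) = −$133.95 billion.
Expenditure multiplier = 1/(1 − MPC) = 1/(1 − 0.57) = 1/0.43 ≈ 2.326.
The tax multiplier is −c × k ≈ −1.326, so ΔY = k × (−c·ΔT) = (−$133.95 billion) / 0.43 ≈ −$312 billion.

−$312 billion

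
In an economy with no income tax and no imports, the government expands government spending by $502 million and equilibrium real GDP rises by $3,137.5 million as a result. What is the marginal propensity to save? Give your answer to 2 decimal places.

Implied spending multiplier k = ΔY/ΔG = 3,137.5/502 = 6.25.
Since k = 1/(1 − MPC), MPC = 1 − 1/k = 1 − ΔG/ΔY = 1 − 502/3,137.5 = 0.84.
MPS = 1 − MPC = 0.16.

0.16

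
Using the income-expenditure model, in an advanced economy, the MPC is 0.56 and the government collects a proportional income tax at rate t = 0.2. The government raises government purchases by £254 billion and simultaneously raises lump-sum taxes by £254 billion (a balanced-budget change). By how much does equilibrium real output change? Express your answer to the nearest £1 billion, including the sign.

Expenditure multiplier = 1/(1 − c(1−t)) = 1/(1 − 0.56×0.8) = 1/0.552 ≈ 1.812.
ΔG contributes k·ΔG = (+£254 billion) / 0.552 ≈ +£460.1 billion.
ΔT of +£254 billion changes first-round spending by −c·ΔT = −£142.24 billion, contributing k·(−c·ΔT) = (−£142.24 billion) / 0.552 ≈ −£257.7 billion.
Net ΔY = k(ΔG − c·ΔT) = (+£111.76 billion) / 0.552 ≈ +£202 billion.

+£202 billion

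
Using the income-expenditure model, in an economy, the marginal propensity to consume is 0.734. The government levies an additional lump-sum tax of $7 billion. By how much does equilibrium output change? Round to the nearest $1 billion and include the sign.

−$19 billion

A lump-sum tax change of +$7 billion shifts disposable income by −$7 billion; first-round consumption changes by −c × ΔT = −0.734 × (+$7 billion) = −$5.138 billion.
Expenditure multiplier = 1/(1 − MPC) = 1/(1 − 0.734) = 1/0.266 ≈ 3.759.
The tax multiplier is −c × k ≈ −2.759, so ΔY = k × (−c·ΔT) = (−$5.138 billion) / 0.266 ≈ −$19 billion.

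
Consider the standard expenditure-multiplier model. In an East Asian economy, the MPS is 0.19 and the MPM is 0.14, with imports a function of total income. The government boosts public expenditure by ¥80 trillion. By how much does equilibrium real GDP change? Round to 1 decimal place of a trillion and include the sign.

+¥242.4 trillion

MPC = 1 − MPS = 1 − 0.19 = 0.81.
Government-spending multiplier = 1/(1 − c + m) = 1/(1 − 0.81 + 0.14) = 1/0.33 ≈ 3.03.
ΔY = k × ΔG = (+¥80 trillion) / 0.33 ≈ +¥242.4 trillion.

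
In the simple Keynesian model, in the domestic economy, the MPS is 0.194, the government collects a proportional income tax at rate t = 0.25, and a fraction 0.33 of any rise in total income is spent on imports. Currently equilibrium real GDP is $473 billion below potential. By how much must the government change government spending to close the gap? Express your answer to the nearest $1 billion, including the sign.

+$343 billion

MPC = 1 − MPS = 1 − 0.194 = 0.806.
Spending multiplier = 1/(1 − c(1−t) + m) = 1/(1 − 0.806×0.75 + 0.33) = 1/0.7255 ≈ 1.378.
Need ΔY = +$473 billion, so ΔG = ΔY/k = (+$473 billion) × 0.7255 ≈ +$343 billion.
The government should increase government spending by $343 billion.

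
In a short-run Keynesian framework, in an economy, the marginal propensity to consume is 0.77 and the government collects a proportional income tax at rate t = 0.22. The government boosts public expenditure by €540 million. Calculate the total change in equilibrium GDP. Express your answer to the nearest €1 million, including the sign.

Government-spending multiplier = 1/(1 − c(1−t)) = 1/(1 − 0.77×0.78) = 1/0.3994 ≈ 2.504.
ΔY = k × ΔG = (+€540 million) / 0.3994 ≈ +€1,352 million.

+€1,352 million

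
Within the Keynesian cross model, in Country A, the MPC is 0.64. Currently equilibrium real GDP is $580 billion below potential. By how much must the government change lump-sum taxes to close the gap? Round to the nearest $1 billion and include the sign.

−$326 billion

Spending multiplier = 1/(1 − MPC) = 1/(1 − 0.64) = 1/0.36 ≈ 2.778.
Tax multiplier = −c·k = −0.64/0.36 ≈ −1.778. Need ΔY = +$580 billion, so ΔT = ΔY/(−c·k) = −(+$580 billion) × 0.36 / 0.64 ≈ −$326 billion.
The government should cut lump-sum taxes by $326 billion.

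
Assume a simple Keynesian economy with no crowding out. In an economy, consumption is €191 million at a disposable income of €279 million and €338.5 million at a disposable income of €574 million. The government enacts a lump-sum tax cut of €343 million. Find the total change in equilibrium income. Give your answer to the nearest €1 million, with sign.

MPC = ΔC/ΔYd = (338.5 − 191)/(574 − 279) = 147.5/295 = 0.5.
A lump-sum tax change of −€343 million shifts disposable income by +€343 million; first-round consumption changes by −c × ΔT = −0.5 × (−€343 million) = +€171.5 million.
Expenditure multiplier = 1/(1 − MPC) = 1/(1 − 0.5) = 1/0.5 = 2.
The tax multiplier is −c × k = −1, so ΔY = k × (−c·ΔT) = (+€171.5 million) / 0.5 = +€343 million.

+€343 million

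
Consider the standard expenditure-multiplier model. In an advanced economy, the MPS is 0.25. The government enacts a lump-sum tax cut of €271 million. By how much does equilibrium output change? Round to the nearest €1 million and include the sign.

+€813 million

MPC = 1 − MPS = 1 − 0.25 = 0.75.
A lump-sum tax change of −€271 million shifts disposable income by +€271 million; first-round consumption changes by −c × ΔT = −0.75 × (−€271 million) = +€203.25 million.
Expenditure multiplier = 1/(1 − MPC) = 1/(1 − 0.75) = 1/0.25 = 4.
The tax multiplier is −c × k = −3, so ΔY = k × (−c·ΔT) = (+€203.25 million) / 0.25 = +€813 million.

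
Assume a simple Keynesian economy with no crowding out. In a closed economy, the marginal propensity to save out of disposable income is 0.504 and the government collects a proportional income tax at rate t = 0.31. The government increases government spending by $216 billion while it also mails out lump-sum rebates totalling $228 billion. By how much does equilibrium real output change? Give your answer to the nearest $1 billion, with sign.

+$500 billion

MPC = 1 − MPS = 1 − 0.504 = 0.496.
Expenditure multiplier = 1/(1 − c(1−t)) = 1/(1 − 0.496×0.69) = 1/0.65776 ≈ 1.52.
ΔG contributes k·ΔG = (+$216 billion) / 0.65776 ≈ +$328.4 billion.
ΔT of −$228 billion changes first-round spending by −c·ΔT = +$113.088 billion, contributing k·(−c·ΔT) = (+$113.088 billion) / 0.65776 ≈ +$171.9 billion.
Net ΔY = k(ΔG − c·ΔT) = (+$329.088 billion) / 0.65776 ≈ +$500 billion.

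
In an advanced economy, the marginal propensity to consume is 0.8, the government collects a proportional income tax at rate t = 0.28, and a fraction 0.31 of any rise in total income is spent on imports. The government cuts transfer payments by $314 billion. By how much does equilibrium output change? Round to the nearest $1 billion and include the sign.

The transfer change shifts disposable income by −$314 billion, so first-round consumption changes by c·ΔTR = 0.8 × (−$314 billion) = −$251.2 billion.
Expenditure multiplier = 1/(1 − c(1−t) + m) = 1/(1 − 0.8×0.72 + 0.31) = 1/0.734 ≈ 1.362.
The transfer multiplier is c × k ≈ 1.09, so ΔY = k × (c·ΔTR) = (−$251.2 billion) / 0.734 ≈ −$342 billion.

−$342 billion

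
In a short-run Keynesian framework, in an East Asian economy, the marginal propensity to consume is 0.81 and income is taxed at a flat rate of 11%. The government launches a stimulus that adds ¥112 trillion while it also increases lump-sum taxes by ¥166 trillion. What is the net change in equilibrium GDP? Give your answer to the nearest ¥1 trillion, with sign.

Expenditure multiplier = 1/(1 − c(1−t)) = 1/(1 − 0.81×0.89) = 1/0.2791 ≈ 3.583.
ΔG contributes k·ΔG = (+¥112 trillion) / 0.2791 ≈ +¥401.3 trillion.
ΔT of +¥166 trillion changes first-round spending by −c·ΔT = −¥134.46 trillion, contributing k·(−c·ΔT) = (−¥134.46 trillion) / 0.2791 ≈ −¥481.8 trillion.
Net ΔY = k(ΔG − c·ΔT) = (−¥22.46 trillion) / 0.2791 ≈ −¥80 trillion.

−¥80 trillion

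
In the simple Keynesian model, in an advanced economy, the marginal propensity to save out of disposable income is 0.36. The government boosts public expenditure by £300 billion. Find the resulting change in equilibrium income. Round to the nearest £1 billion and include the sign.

MPC = 1 − MPS = 1 − 0.36 = 0.64.
Expenditure multiplier = 1/(1 − MPC) = 1/(1 − 0.64) = 1/0.36 ≈ 2.778.
ΔY = k × ΔG = (+£300 billion) / 0.36 ≈ +£833 billion.

+£833 billion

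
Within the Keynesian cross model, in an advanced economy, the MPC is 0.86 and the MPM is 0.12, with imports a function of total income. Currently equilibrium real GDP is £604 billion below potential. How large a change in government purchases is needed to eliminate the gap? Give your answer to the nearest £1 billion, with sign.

+£157 billion

Spending multiplier = 1/(1 − c + m) = 1/(1 − 0.86 + 0.12) = 1/0.26 ≈ 3.846.
Need ΔY = +£604 billion, so ΔG = ΔY/k = (+£604 billion) × 0.26 ≈ +£157 billion.
The government should increase government purchases by £157 billion.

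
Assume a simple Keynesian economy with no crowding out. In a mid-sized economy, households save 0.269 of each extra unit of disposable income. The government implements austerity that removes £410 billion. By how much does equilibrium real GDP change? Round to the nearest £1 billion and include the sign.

MPC = 1 − MPS = 1 − 0.269 = 0.731.
Government-spending multiplier = 1/(1 − MPC) = 1/(1 − 0.731) = 1/0.269 ≈ 3.717.
ΔY = k × ΔG = (−£410 billion) / 0.269 ≈ −£1,524 billion.

−£1,524 billion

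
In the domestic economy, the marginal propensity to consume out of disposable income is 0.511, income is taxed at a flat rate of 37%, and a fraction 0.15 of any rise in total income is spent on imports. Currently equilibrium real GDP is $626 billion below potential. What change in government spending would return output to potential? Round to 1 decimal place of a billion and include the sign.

+$518.4 billion

Spending multiplier = 1/(1 − c(1−t) + m) = 1/(1 − 0.511×0.63 + 0.15) = 1/0.82807 ≈ 1.208.
Need ΔY = +$626 billion, so ΔG = ΔY/k = (+$626 billion) × 0.82807 ≈ +$518.4 billion.
The government should increase government spending by $518.4 billion.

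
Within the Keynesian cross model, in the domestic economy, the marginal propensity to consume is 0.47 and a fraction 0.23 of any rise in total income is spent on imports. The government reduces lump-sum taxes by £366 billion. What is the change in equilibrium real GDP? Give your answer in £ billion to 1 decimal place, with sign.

+£226.3 billion

A lump-sum tax change of −£366 billion shifts disposable income by +£366 billion; first-round consumption changes by −c × ΔT = −0.47 × (−£366 billion) = +£172.02 billion.
Expenditure multiplier = 1/(1 − c + m) = 1/(1 − 0.47 + 0.23) = 1/0.76 ≈ 1.316.
The tax multiplier is −c × k ≈ −0.618, so ΔY = k × (−c·ΔT) = (+£172.02 billion) / 0.76 ≈ +£226.3 billion.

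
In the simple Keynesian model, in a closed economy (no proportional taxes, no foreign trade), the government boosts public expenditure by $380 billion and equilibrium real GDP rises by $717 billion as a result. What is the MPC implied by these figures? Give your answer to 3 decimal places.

0.470

Implied spending multiplier k = ΔY/ΔG = 717/380 ≈ 1.8868.
Since k = 1/(1 − MPC), MPC = 1 − 1/k = 1 − ΔG/ΔY = 1 − 380/717 ≈ 0.470.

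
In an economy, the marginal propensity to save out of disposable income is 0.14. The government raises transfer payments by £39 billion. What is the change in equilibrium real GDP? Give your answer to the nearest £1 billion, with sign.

MPC = 1 − MPS = 1 − 0.14 = 0.86.
The transfer change shifts disposable income by +£39 billion, so first-round consumption changes by c·ΔTR = 0.86 × (+£39 billion) = +£33.54 billion.
Expenditure multiplier = 1/(1 − MPC) = 1/(1 − 0.86) = 1/0.14 ≈ 7.143.
The transfer multiplier is c × k ≈ 6.143, so ΔY = k × (c·ΔTR) = (+£33.54 billion) / 0.14 ≈ +£240 billion.

+£240 billion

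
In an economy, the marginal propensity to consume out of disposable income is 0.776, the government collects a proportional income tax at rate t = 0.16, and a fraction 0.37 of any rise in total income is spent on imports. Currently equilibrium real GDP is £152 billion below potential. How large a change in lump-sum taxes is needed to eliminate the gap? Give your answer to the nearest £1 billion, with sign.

−£141 billion

Spending multiplier = 1/(1 − c(1−t) + m) = 1/(1 − 0.776×0.84 + 0.37) = 1/0.71816 ≈ 1.392.
Tax multiplier = −c·k = −0.776/0.71816 ≈ −1.081. Need ΔY = +£152 billion, so ΔT = ΔY/(−c·k) = −(+£152 billion) × 0.71816 / 0.776 ≈ −£141 billion.
The government should cut lump-sum taxes by £141 billion.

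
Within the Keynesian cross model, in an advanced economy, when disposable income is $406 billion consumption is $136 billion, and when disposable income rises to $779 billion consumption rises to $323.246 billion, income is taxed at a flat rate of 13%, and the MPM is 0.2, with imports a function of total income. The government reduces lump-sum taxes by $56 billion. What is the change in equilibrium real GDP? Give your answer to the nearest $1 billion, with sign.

MPC = ΔC/ΔYd = (323.246 − 136)/(779 − 406) = 187.246/373 = 0.502.
A lump-sum tax change of −$56 billion shifts disposable income by +$56 billion; first-round consumption changes by −c × ΔT = −0.502 × (−$56 billion) = +$28.112 billion.
Expenditure multiplier = 1/(1 − c(1−t) + m) = 1/(1 − 0.502×0.87 + 0.2) = 1/0.76326 ≈ 1.31.
The tax multiplier is −c × k ≈ −0.658, so ΔY = k × (−c·ΔT) = (+$28.112 billion) / 0.76326 ≈ +$37 billion.

+$37 billion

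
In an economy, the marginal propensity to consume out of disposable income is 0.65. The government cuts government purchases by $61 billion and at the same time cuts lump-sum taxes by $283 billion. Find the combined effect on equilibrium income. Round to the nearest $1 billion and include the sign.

Expenditure multiplier = 1/(1 − MPC) = 1/(1 − 0.65) = 1/0.35 ≈ 2.857.
ΔG contributes k·ΔG = (−$61 billion) / 0.35 ≈ −$174.3 billion.
ΔT of −$283 billion changes first-round spending by −c·ΔT = +$183.95 billion, contributing k·(−c·ΔT) = (+$183.95 billion) / 0.35 ≈ +$525.6 billion.
Net ΔY = k(ΔG − c·ΔT) = (+$122.95 billion) / 0.35 ≈ +$351 billion.

+$351 billion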